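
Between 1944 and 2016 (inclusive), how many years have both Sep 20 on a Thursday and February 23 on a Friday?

Check each year's weekday for Sep 20 and February 23:
  1944: Wed/Wed  1945: Thu/Fri ✓  1946: Fri/Sat  1947: Sat/Sun  1948: Mon/Mon  1949: Tue/Wed  1950: Wed/Thu  1951: Thu/Fri ✓  1952: Sat/Sat  1953: Sun/Mon  1954: Mon/Tue  1955: Tue/Wed  1956: Thu/Thu  1957: Fri/Sat  …(45 more)…  2003: Sat/Sun  2004: Mon/Mon  2005: Tue/Wed  2006: Wed/Thu  2007: Thu/Fri ✓  2008: Sat/Sat  2009: Sun/Mon  2010: Mon/Tue  2011: Tue/Wed  2012: Thu/Thu  2013: Fri/Sat  2014: Sat/Sun  2015: Sun/Mon  2016: Tue/Tue
Both conditions hold in: 1945, 1951, 1962, 1973, 1979, 1990, 2001, 2007 — 8.

8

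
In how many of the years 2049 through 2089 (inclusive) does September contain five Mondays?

12

September has 30 days; it has five Mondays when Monday falls among the first (month-length − 28) days — i.e. when September 1 is one of Monday/Sunday.
September 1 by year: 2049:Wed 2050:Thu 2051:Fri 2052:Sun✓ 2053:Mon✓ 2054:Tue 2055:Wed 2056:Fri 2057:Sat 2058:Sun✓ 2059:Mon✓ 2060:Wed 2061:Thu 2062:Fri 2063:Sat …(11 more)… 2075:Sun✓ 2076:Tue 2077:Wed 2078:Thu 2079:Fri 2080:Sun✓ 2081:Mon✓ 2082:Tue 2083:Wed 2084:Fri 2085:Sat 2086:Sun✓ 2087:Mon✓ 2088:Wed 2089:Thu
Years with five Mondays: 2052, 2053, 2058, 2059, 2064, 2069, 2070, 2075, 2080, 2081, 2086, 2087 → 12.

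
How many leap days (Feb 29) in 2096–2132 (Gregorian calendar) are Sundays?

1

Leap years in 2096–2132: 9 of them.
Feb 29 weekday advances by 5 (mod 7) from one leap year to the next four years later (or differs when a century non-leap intervenes).
Leap-day weekdays: 2096:Wed 2104:Fri 2108:Wed 2112:Mon 2116:Sat 2120:Thu 2124:Tue 2128:Sun✓ 2132:Fri
Sunday: 2128 → 1.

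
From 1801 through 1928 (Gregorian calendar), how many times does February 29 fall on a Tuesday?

Leap years in 1801–1928: 31 of them.
Feb 29 weekday advances by 5 (mod 7) from one leap year to the next four years later (or differs when a century non-leap intervenes).
Leap-day weekdays: 1804:Wed 1808:Mon 1812:Sat 1816:Thu 1820:Tue✓ 1824:Sun 1828:Fri 1832:Wed 1836:Mon 1840:Sat 1844:Thu 1848:Tue✓ 1852:Sun …(5 more)… 1876:Tue✓ 1880:Sun 1884:Fri 1888:Wed 1892:Mon 1896:Sat 1904:Mon 1908:Sat 1912:Thu 1916:Tue✓ 1920:Sun 1924:Fri 1928:Wed
Tuesday: 1820, 1848, 1876, 1916 → 4.

4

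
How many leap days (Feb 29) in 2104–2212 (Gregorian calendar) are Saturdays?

Leap years in 2104–2212: 27 of them.
Feb 29 weekday advances by 5 (mod 7) from one leap year to the next four years later (or differs when a century non-leap intervenes).
Leap-day weekdays: 2104:Fri 2108:Wed 2112:Mon 2116:Sat✓ 2120:Thu 2124:Tue 2128:Sun 2132:Fri 2136:Wed 2140:Mon 2144:Sat✓ 2148:Thu 2152:Tue 2156:Sun 2160:Fri 2164:Wed 2168:Mon 2172:Sat✓ 2176:Thu 2180:Tue 2184:Sun 2188:Fri 2192:Wed 2196:Mon 2204:Wed 2208:Mon 2212:Sat✓
Saturday: 2116, 2144, 2172, 2212 → 4.

4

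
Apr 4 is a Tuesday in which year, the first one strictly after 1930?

1933

From one year to the next, a fixed date's weekday advances by 1, or by 2 when a Feb 29 lies between the two dates.
1930: April 4 is Friday.
1931: Saturday (+1)
1932: Monday (+2)
1933: Tuesday (+1)
Apr 4 falls on a Tuesday in 1933.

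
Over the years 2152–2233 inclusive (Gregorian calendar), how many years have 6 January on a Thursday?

Track 6 January's weekday year by year (advancing +1, or +2 across a Feb 29):
  2152: Thu ✓  2153: Sat (+2)  2154: Sun (+1)  2155: Mon (+1)  2156: Tue (+1)
  2157: Thu (+2) ✓  2158: Fri (+1)  2159: Sat (+1)  2160: Sun (+1)  2161: Tue (+2)
  2162: Wed (+1)  2163: Thu (+1) ✓  2164: Fri (+1)  2165: Sun (+2)  … (54 more years) …
  2220: Thu (+1) ✓  2221: Sat (+2)  2222: Sun (+1)  2223: Mon (+1)  2224: Tue (+1)
  2225: Thu (+2) ✓  2226: Fri (+1)  2227: Sat (+1)  2228: Sun (+1)  2229: Tue (+2)
  2230: Wed (+1)  2231: Thu (+1) ✓  2232: Fri (+1)  2233: Sun (+2)
Thursday years: 2152, 2157, 2163, 2174, 2180, 2185, 2191, 2203, 2214, 2220, 2225, 2231 — 12 in total.

12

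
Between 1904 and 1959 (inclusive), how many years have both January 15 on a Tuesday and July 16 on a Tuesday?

Check each year's weekday for January 15 and July 16:
  1904: Fri/Sat  1905: Sun/Sun  1906: Mon/Mon  1907: Tue/Tue ✓  1908: Wed/Thu  1909: Fri/Fri  1910: Sat/Sat  1911: Sun/Sun  1912: Mon/Tue  1913: Wed/Wed  1914: Thu/Thu  1915: Fri/Fri  1916: Sat/Sun  1917: Mon/Mon  …(28 more)…  1946: Tue/Tue ✓  1947: Wed/Wed  1948: Thu/Fri  1949: Sat/Sat  1950: Sun/Sun  1951: Mon/Mon  1952: Tue/Wed  1953: Thu/Thu  1954: Fri/Fri  1955: Sat/Sat  1956: Sun/Mon  1957: Tue/Tue ✓  1958: Wed/Wed  1959: Thu/Thu
Both conditions hold in: 1907, 1918, 1929, 1935, 1946, 1957 — 6.

6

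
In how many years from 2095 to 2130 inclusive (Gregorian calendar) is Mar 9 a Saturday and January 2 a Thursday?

0

Check each year's weekday for Mar 9 and January 2:
  2095: Wed/Sun  2096: Fri/Mon  2097: Sat/Wed  2098: Sun/Thu  2099: Mon/Fri  2100: Tue/Sat  2101: Wed/Sun  2102: Thu/Mon  2103: Fri/Tue  2104: Sun/Wed  2105: Mon/Fri  2106: Tue/Sat  2107: Wed/Sun  2108: Fri/Mon  …(8 more)…  2117: Tue/Sat  2118: Wed/Sun  2119: Thu/Mon  2120: Sat/Tue  2121: Sun/Thu  2122: Mon/Fri  2123: Tue/Sat  2124: Thu/Sun  2125: Fri/Tue  2126: Sat/Wed  2127: Sun/Thu  2128: Tue/Fri  2129: Wed/Sun  2130: Thu/Mon
Both conditions hold in: no year — 0.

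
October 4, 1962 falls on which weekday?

Thursday

January 1, 1962 is a Monday.
October 4 is day 277 of the year, i.e. 276 days after Jan 1.
276 mod 7 = 3, so advance 3 weekdays from Monday: Thursday.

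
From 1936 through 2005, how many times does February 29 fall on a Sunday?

Leap years in 1936–2005: 18 of them.
Feb 29 weekday advances by 5 (mod 7) from one leap year to the next four years later (or differs when a century non-leap intervenes).
Leap-day weekdays: 1936:Sat 1940:Thu 1944:Tue 1948:Sun✓ 1952:Fri 1956:Wed 1960:Mon 1964:Sat 1968:Thu 1972:Tue 1976:Sun✓ 1980:Fri 1984:Wed 1988:Mon 1992:Sat 1996:Thu 2000:Tue 2004:Sun✓
Sunday: 1948, 1976, 2004 → 3.

3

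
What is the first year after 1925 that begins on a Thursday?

1931

Jan 1 advances by 2 weekdays after a leap year and by 1 after a common year.
1925: Jan 1 is Thursday.
1926: Friday
1927: Saturday
1928: Sunday (leap)
1929: Tuesday
1930: Wednesday
1931: Thursday
1931 begins on a Thursday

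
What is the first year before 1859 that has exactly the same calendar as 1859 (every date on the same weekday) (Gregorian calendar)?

Two years share a calendar iff Jan 1 falls on the same weekday and both are leap or both are common. 1859: Jan 1 is Saturday, common year.
1858: Jan 1 Friday, common
1857: Jan 1 Thursday, common
1856: Jan 1 Tuesday, leap
1855: Jan 1 Monday, common
1854: Jan 1 Sunday, common
1853: Jan 1 Saturday, common
1853 matches on both conditions.

1853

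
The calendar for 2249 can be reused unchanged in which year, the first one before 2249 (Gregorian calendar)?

2238

Two years share a calendar iff Jan 1 falls on the same weekday and both are leap or both are common. 2249: Jan 1 is Monday, common year.
2248: Jan 1 Saturday, leap
2247: Jan 1 Friday, common
2246: Jan 1 Thursday, common
2245: Jan 1 Wednesday, common
2244: Jan 1 Monday, leap
2243: Jan 1 Sunday, common
2242: Jan 1 Saturday, common
2241: Jan 1 Friday, common
2240: Jan 1 Wednesday, leap
2239: Jan 1 Tuesday, common
2238: Jan 1 Monday, common
2238 matches on both conditions.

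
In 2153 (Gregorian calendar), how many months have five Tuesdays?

4

A month of length L has five Tuesdays iff its first Tuesday is on day ≤ L−28 (so day 1–3 in a 31-day month, 1–2 in a 30-day month, day 1 in a leap February).
Checking each month of 2153: Jan starts Mon (31d) ✓; Feb starts Thu (28d); Mar starts Thu (31d); Apr starts Sun (30d); May starts Tue (31d) ✓; Jun starts Fri (30d); Jul starts Sun (31d) ✓; Aug starts Wed (31d); Sep starts Sat (30d); Oct starts Mon (31d) ✓; Nov starts Thu (30d); Dec starts Sat (31d).
Five-Tuesday months: January, May, July, October → 4.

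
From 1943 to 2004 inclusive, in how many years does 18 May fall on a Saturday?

Track 18 May's weekday year by year (advancing +1, or +2 across a Feb 29):
  1943: Tue  1944: Thu (+2)  1945: Fri (+1)  1946: Sat (+1) ✓  1947: Sun (+1)
  1948: Tue (+2)  1949: Wed (+1)  1950: Thu (+1)  1951: Fri (+1)  1952: Sun (+2)
  1953: Mon (+1)  1954: Tue (+1)  1955: Wed (+1)  1956: Fri (+2)  … (34 more years) …
  1991: Sat (+1) ✓  1992: Mon (+2)  1993: Tue (+1)  1994: Wed (+1)  1995: Thu (+1)
  1996: Sat (+2) ✓  1997: Sun (+1)  1998: Mon (+1)  1999: Tue (+1)  2000: Thu (+2)
  2001: Fri (+1)  2002: Sat (+1) ✓  2003: Sun (+1)  2004: Tue (+2)
Saturday years: 1946, 1957, 1963, 1968, 1974, 1985, 1991, 1996, 2002 — 9 in total.

9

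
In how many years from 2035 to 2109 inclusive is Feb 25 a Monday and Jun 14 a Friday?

Check each year's weekday for Feb 25 and Jun 14:
  2035: Sun/Thu  2036: Mon/Sat  2037: Wed/Sun  2038: Thu/Mon  2039: Fri/Tue  2040: Sat/Thu  2041: Mon/Fri ✓  2042: Tue/Sat  2043: Wed/Sun  2044: Thu/Tue  2045: Sat/Wed  2046: Sun/Thu  2047: Mon/Fri ✓  2048: Tue/Sun  …(47 more)…  2096: Sat/Thu  2097: Mon/Fri ✓  2098: Tue/Sat  2099: Wed/Sun  2100: Thu/Mon  2101: Fri/Tue  2102: Sat/Wed  2103: Sun/Thu  2104: Mon/Sat  2105: Wed/Sun  2106: Thu/Mon  2107: Fri/Tue  2108: Sat/Thu  2109: Mon/Fri ✓
Both conditions hold in: 2041, 2047, 2058, 2069, 2075, 2086, 2097, 2109 — 8.

8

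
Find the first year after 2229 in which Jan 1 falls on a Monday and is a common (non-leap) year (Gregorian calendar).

2238

Jan 1 advances by 2 weekdays after a leap year and by 1 after a common year.
2229: Jan 1 is Thursday.
2230: Friday
2231: Saturday
2232: Sunday (leap)
2233: Tuesday
2234: Wednesday
2235: Thursday
2236: Friday (leap)
2237: Sunday
2238: Monday
2238 begins on a Monday and is a common year.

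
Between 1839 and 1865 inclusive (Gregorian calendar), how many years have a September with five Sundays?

September has 30 days; it has five Sundays when Sunday falls among the first (month-length − 28) days — i.e. when September 1 is one of Sunday/Saturday.
September 1 by year: 1839:Sun✓ 1840:Tue 1841:Wed 1842:Thu 1843:Fri 1844:Sun✓ 1845:Mon 1846:Tue 1847:Wed 1848:Fri 1849:Sat✓ 1850:Sun✓ 1851:Mon 1852:Wed 1853:Thu 1854:Fri 1855:Sat✓ 1856:Mon 1857:Tue 1858:Wed 1859:Thu 1860:Sat✓ 1861:Sun✓ 1862:Mon 1863:Tue 1864:Thu 1865:Fri
Years with five Sundays: 1839, 1844, 1849, 1850, 1855, 1860, 1861 → 7.

7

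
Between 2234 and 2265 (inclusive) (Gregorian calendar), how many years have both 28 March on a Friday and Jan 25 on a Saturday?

4

Check each year's weekday for 28 March and Jan 25:
  2234: Fri/Sat ✓  2235: Sat/Sun  2236: Mon/Mon  2237: Tue/Wed  2238: Wed/Thu  2239: Thu/Fri  2240: Sat/Sat  2241: Sun/Mon  2242: Mon/Tue  2243: Tue/Wed  2244: Thu/Thu  2245: Fri/Sat ✓  2246: Sat/Sun  2247: Sun/Mon  …(4 more)…  2252: Sun/Sun  2253: Mon/Tue  2254: Tue/Wed  2255: Wed/Thu  2256: Fri/Fri  2257: Sat/Sun  2258: Sun/Mon  2259: Mon/Tue  2260: Wed/Wed  2261: Thu/Fri  2262: Fri/Sat ✓  2263: Sat/Sun  2264: Mon/Mon  2265: Tue/Wed
Both conditions hold in: 2234, 2245, 2251, 2262 — 4.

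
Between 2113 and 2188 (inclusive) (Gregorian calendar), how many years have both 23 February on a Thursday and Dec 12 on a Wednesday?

2

Check each year's weekday for 23 February and Dec 12:
  2113: Thu/Tue  2114: Fri/Wed  2115: Sat/Thu  2116: Sun/Sat  2117: Tue/Sun  2118: Wed/Mon  2119: Thu/Tue  2120: Fri/Thu  2121: Sun/Fri  2122: Mon/Sat  2123: Tue/Sun  2124: Wed/Tue  2125: Fri/Wed  2126: Sat/Thu  …(48 more)…  2175: Thu/Tue  2176: Fri/Thu  2177: Sun/Fri  2178: Mon/Sat  2179: Tue/Sun  2180: Wed/Tue  2181: Fri/Wed  2182: Sat/Thu  2183: Sun/Fri  2184: Mon/Sun  2185: Wed/Mon  2186: Thu/Tue  2187: Fri/Wed  2188: Sat/Fri
Both conditions hold in: 2136, 2164 — 2.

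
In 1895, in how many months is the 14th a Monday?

2

Check the 14th of each month of 1895: Jan 14: Mon, Feb 14: Thu, Mar 14: Thu, Apr 14: Sun, May 14: Tue, Jun 14: Fri, Jul 14: Sun, Aug 14: Wed, Sep 14: Sat, Oct 14: Mon, Nov 14: Thu, Dec 14: Sat.
Monday occurs in January, October — 2 months.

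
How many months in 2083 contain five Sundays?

4

A month of length L has five Sundays iff its first Sunday is on day ≤ L−28 (so day 1–3 in a 31-day month, 1–2 in a 30-day month, day 1 in a leap February).
Checking each month of 2083: Jan starts Fri (31d) ✓; Feb starts Mon (28d); Mar starts Mon (31d); Apr starts Thu (30d); May starts Sat (31d) ✓; Jun starts Tue (30d); Jul starts Thu (31d); Aug starts Sun (31d) ✓; Sep starts Wed (30d); Oct starts Fri (31d) ✓; Nov starts Mon (30d); Dec starts Wed (31d).
Five-Sunday months: January, May, August, October → 4.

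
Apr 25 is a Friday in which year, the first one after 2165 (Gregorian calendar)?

2166

From one year to the next, a fixed date's weekday advances by 1, or by 2 when a Feb 29 lies between the two dates.
2165: April 25 is Thursday.
2166: Friday (+1)
Apr 25 falls on a Friday in 2166.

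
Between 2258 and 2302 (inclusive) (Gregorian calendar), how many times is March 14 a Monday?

7

Track March 14's weekday year by year (advancing +1, or +2 across a Feb 29):
  2258: Sun  2259: Mon (+1) ✓  2260: Wed (+2)  2261: Thu (+1)  2262: Fri (+1)
  2263: Sat (+1)  2264: Mon (+2) ✓  2265: Tue (+1)  2266: Wed (+1)  2267: Thu (+1)
  2268: Sat (+2)  2269: Sun (+1)  2270: Mon (+1) ✓  2271: Tue (+1)  … (17 more years) …
  2289: Thu (+1)  2290: Fri (+1)  2291: Sat (+1)  2292: Mon (+2) ✓  2293: Tue (+1)
  2294: Wed (+1)  2295: Thu (+1)  2296: Sat (+2)  2297: Sun (+1)  2298: Mon (+1) ✓
  2299: Tue (+1)  2300: Wed (+1)  2301: Thu (+1)  2302: Fri (+1)
Monday years: 2259, 2264, 2270, 2281, 2287, 2292, 2298 — 7 in total.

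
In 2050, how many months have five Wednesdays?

A month of length L has five Wednesdays iff its first Wednesday is on day ≤ L−28 (so day 1–3 in a 31-day month, 1–2 in a 30-day month, day 1 in a leap February).
Checking each month of 2050: Jan starts Sat (31d); Feb starts Tue (28d); Mar starts Tue (31d) ✓; Apr starts Fri (30d); May starts Sun (31d); Jun starts Wed (30d) ✓; Jul starts Fri (31d); Aug starts Mon (31d) ✓; Sep starts Thu (30d); Oct starts Sat (31d); Nov starts Tue (30d) ✓; Dec starts Thu (31d).
Five-Wednesday months: March, June, August, November → 4.

4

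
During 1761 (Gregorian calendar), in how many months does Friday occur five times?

A month of length L has five Fridays iff its first Friday is on day ≤ L−28 (so day 1–3 in a 31-day month, 1–2 in a 30-day month, day 1 in a leap February).
Checking each month of 1761: Jan starts Thu (31d) ✓; Feb starts Sun (28d); Mar starts Sun (31d); Apr starts Wed (30d); May starts Fri (31d) ✓; Jun starts Mon (30d); Jul starts Wed (31d) ✓; Aug starts Sat (31d); Sep starts Tue (30d); Oct starts Thu (31d) ✓; Nov starts Sun (30d); Dec starts Tue (31d).
Five-Friday months: January, May, July, October → 4.

4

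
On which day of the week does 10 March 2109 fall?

January 1, 2109 is a Tuesday.
March 10 is day 69 of the year, i.e. 68 days after Jan 1.
68 mod 7 = 5, so advance 5 weekdays from Tuesday: Sunday.

Sunday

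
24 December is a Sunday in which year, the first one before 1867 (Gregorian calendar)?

From one year to the next, a fixed date's weekday advances by 1, or by 2 when a Feb 29 lies between the two dates.
1867: December 24 is Tuesday.
1866: Monday (−1)
1865: Sunday (−1)
24 December falls on a Sunday in 1865.

1865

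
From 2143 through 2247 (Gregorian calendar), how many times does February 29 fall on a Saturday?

4

Leap years in 2143–2247: 25 of them.
Feb 29 weekday advances by 5 (mod 7) from one leap year to the next four years later (or differs when a century non-leap intervenes).
Leap-day weekdays: 2144:Sat✓ 2148:Thu 2152:Tue 2156:Sun 2160:Fri 2164:Wed 2168:Mon 2172:Sat✓ 2176:Thu 2180:Tue 2184:Sun 2188:Fri 2192:Wed 2196:Mon 2204:Wed 2208:Mon 2212:Sat✓ 2216:Thu 2220:Tue 2224:Sun 2228:Fri 2232:Wed 2236:Mon 2240:Sat✓ 2244:Thu
Saturday: 2144, 2172, 2212, 2240 → 4.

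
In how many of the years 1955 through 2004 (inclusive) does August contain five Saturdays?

August has 31 days; it has five Saturdays when Saturday falls among the first (month-length − 28) days — i.e. when August 1 is one of Saturday/Friday/Thursday.
August 1 by year: 1955:Mon 1956:Wed 1957:Thu✓ 1958:Fri✓ 1959:Sat✓ 1960:Mon 1961:Tue 1962:Wed 1963:Thu✓ 1964:Sat✓ 1965:Sun 1966:Mon 1967:Tue 1968:Thu✓ 1969:Fri✓ …(20 more)… 1990:Wed 1991:Thu✓ 1992:Sat✓ 1993:Sun 1994:Mon 1995:Tue 1996:Thu✓ 1997:Fri✓ 1998:Sat✓ 1999:Sun 2000:Tue 2001:Wed 2002:Thu✓ 2003:Fri✓ 2004:Sun
Years with five Saturdays: 1957, 1958, 1959, 1963, 1964, 1968, 1969, 1970, 1974, 1975, 1980, 1981, 1985, 1986, 1987, 1991, 1992, 1996, 1997, 1998, 2002, 2003 → 22.

22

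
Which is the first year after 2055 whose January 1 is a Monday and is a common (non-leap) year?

Jan 1 advances by 2 weekdays after a leap year and by 1 after a common year.
2055: Jan 1 is Friday.
2056: Saturday (leap)
2057: Monday
2057 begins on a Monday and is a common year.

2057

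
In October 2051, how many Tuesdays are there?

5

October 2051 has 31 days and begins on Sunday.
The first Tuesday is October 3.
Tuesdays fall on 3, 10, 17, 24, 31 — that's 5.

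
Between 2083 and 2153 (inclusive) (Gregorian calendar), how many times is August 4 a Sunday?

Track August 4's weekday year by year (advancing +1, or +2 across a Feb 29):
  2083: Wed  2084: Fri (+2)  2085: Sat (+1)  2086: Sun (+1) ✓  2087: Mon (+1)
  2088: Wed (+2)  2089: Thu (+1)  2090: Fri (+1)  2091: Sat (+1)  2092: Mon (+2)
  2093: Tue (+1)  2094: Wed (+1)  2095: Thu (+1)  2096: Sat (+2)  … (43 more years) …
  2140: Thu (+2)  2141: Fri (+1)  2142: Sat (+1)  2143: Sun (+1) ✓  2144: Tue (+2)
  2145: Wed (+1)  2146: Thu (+1)  2147: Fri (+1)  2148: Sun (+2) ✓  2149: Mon (+1)
  2150: Tue (+1)  2151: Wed (+1)  2152: Fri (+2)  2153: Sat (+1)
Sunday years: 2086, 2097, 2109, 2115, 2120, 2126, 2137, 2143, 2148 — 9 in total.

9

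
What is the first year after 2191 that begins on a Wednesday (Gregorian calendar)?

Jan 1 advances by 2 weekdays after a leap year and by 1 after a common year.
2191: Jan 1 is Saturday.
2192: Sunday (leap)
2193: Tuesday
2194: Wednesday
2194 begins on a Wednesday

2194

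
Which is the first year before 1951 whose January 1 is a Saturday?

Jan 1 advances by 2 weekdays after a leap year and by 1 after a common year.
1951: Jan 1 is Monday.
1950: Sunday
1949: Saturday
1949 begins on a Saturday

1949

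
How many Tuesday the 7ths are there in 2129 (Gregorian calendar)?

Check the 7th of each month of 2129: Jan 7: Fri, Feb 7: Mon, Mar 7: Mon, Apr 7: Thu, May 7: Sat, Jun 7: Tue, Jul 7: Thu, Aug 7: Sun, Sep 7: Wed, Oct 7: Fri, Nov 7: Mon, Dec 7: Wed.
Tuesday occurs in June — 1 month.

1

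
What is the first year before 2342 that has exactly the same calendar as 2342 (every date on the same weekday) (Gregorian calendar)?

2331

Two years share a calendar iff Jan 1 falls on the same weekday and both are leap or both are common. 2342: Jan 1 is Thursday, common year.
2341: Jan 1 Wednesday, common
2340: Jan 1 Monday, leap
2339: Jan 1 Sunday, common
2338: Jan 1 Saturday, common
2337: Jan 1 Friday, common
2336: Jan 1 Wednesday, leap
2335: Jan 1 Tuesday, common
2334: Jan 1 Monday, common
2333: Jan 1 Sunday, common
2332: Jan 1 Friday, leap
2331: Jan 1 Thursday, common
2331 matches on both conditions.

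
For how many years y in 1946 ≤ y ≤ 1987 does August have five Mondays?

August has 31 days; it has five Mondays when Monday falls among the first (month-length − 28) days — i.e. when August 1 is one of Monday/Sunday/Saturday.
August 1 by year: 1946:Thu 1947:Fri 1948:Sun✓ 1949:Mon✓ 1950:Tue 1951:Wed 1952:Fri 1953:Sat✓ 1954:Sun✓ 1955:Mon✓ 1956:Wed 1957:Thu 1958:Fri 1959:Sat✓ 1960:Mon✓ …(12 more)… 1973:Wed 1974:Thu 1975:Fri 1976:Sun✓ 1977:Mon✓ 1978:Tue 1979:Wed 1980:Fri 1981:Sat✓ 1982:Sun✓ 1983:Mon✓ 1984:Wed 1985:Thu 1986:Fri 1987:Sat✓
Years with five Mondays: 1948, 1949, 1953, 1954, 1955, 1959, 1960, 1964, 1965, 1966, 1970, 1971, 1976, 1977, 1981, 1982, 1983, 1987 → 18.

18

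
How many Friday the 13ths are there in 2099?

Check the 13th of each month of 2099: Jan 13: Tue, Feb 13: Fri, Mar 13: Fri, Apr 13: Mon, May 13: Wed, Jun 13: Sat, Jul 13: Mon, Aug 13: Thu, Sep 13: Sun, Oct 13: Tue, Nov 13: Fri, Dec 13: Sun.
Friday occurs in February, March, November — 3 months.

3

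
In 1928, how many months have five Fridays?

A month of length L has five Fridays iff its first Friday is on day ≤ L−28 (so day 1–3 in a 31-day month, 1–2 in a 30-day month, day 1 in a leap February).
Checking each month of 1928: Jan starts Sun (31d); Feb starts Wed (29d); Mar starts Thu (31d) ✓; Apr starts Sun (30d); May starts Tue (31d); Jun starts Fri (30d) ✓; Jul starts Sun (31d); Aug starts Wed (31d) ✓; Sep starts Sat (30d); Oct starts Mon (31d); Nov starts Thu (30d) ✓; Dec starts Sat (31d).
Five-Friday months: March, June, August, November → 4.

4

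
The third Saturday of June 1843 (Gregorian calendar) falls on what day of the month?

June 1, 1843 is a Thursday, so the first Saturday is the 3rd.
The third Saturday is 3 + 14 = 17.

17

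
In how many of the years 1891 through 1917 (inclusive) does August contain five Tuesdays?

August has 31 days; it has five Tuesdays when Tuesday falls among the first (month-length − 28) days — i.e. when August 1 is one of Tuesday/Monday/Sunday.
August 1 by year: 1891:Sat 1892:Mon✓ 1893:Tue✓ 1894:Wed 1895:Thu 1896:Sat 1897:Sun✓ 1898:Mon✓ 1899:Tue✓ 1900:Wed 1901:Thu 1902:Fri 1903:Sat 1904:Mon✓ 1905:Tue✓ 1906:Wed 1907:Thu 1908:Sat 1909:Sun✓ 1910:Mon✓ 1911:Tue✓ 1912:Thu 1913:Fri 1914:Sat 1915:Sun✓ 1916:Tue✓ 1917:Wed
Years with five Tuesdays: 1892, 1893, 1897, 1898, 1899, 1904, 1905, 1909, 1910, 1911, 1915, 1916 → 12.

12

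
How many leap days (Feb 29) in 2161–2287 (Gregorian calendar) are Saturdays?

4

Leap years in 2161–2287: 30 of them.
Feb 29 weekday advances by 5 (mod 7) from one leap year to the next four years later (or differs when a century non-leap intervenes).
Leap-day weekdays: 2164:Wed 2168:Mon 2172:Sat✓ 2176:Thu 2180:Tue 2184:Sun 2188:Fri 2192:Wed 2196:Mon 2204:Wed 2208:Mon 2212:Sat✓ 2216:Thu …(4 more)… 2236:Mon 2240:Sat✓ 2244:Thu 2248:Tue 2252:Sun 2256:Fri 2260:Wed 2264:Mon 2268:Sat✓ 2272:Thu 2276:Tue 2280:Sun 2284:Fri
Saturday: 2172, 2212, 2240, 2268 → 4.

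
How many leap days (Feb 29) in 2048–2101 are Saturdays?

Leap years in 2048–2101: 13 of them.
Feb 29 weekday advances by 5 (mod 7) from one leap year to the next four years later (or differs when a century non-leap intervenes).
Leap-day weekdays: 2048:Sat✓ 2052:Thu 2056:Tue 2060:Sun 2064:Fri 2068:Wed 2072:Mon 2076:Sat✓ 2080:Thu 2084:Tue 2088:Sun 2092:Fri 2096:Wed
Saturday: 2048, 2076 → 2.

2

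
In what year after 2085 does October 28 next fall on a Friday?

2089

From one year to the next, a fixed date's weekday advances by 1, or by 2 when a Feb 29 lies between the two dates.
2085: October 28 is Sunday.
2086: Monday (+1)
2087: Tuesday (+1)
2088: Thursday (+2)
2089: Friday (+1)
October 28 falls on a Friday in 2089.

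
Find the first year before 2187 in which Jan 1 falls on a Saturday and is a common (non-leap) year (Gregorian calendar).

2185

Jan 1 advances by 2 weekdays after a leap year and by 1 after a common year.
2187: Jan 1 is Monday.
2186: Sunday
2185: Saturday
2185 begins on a Saturday and is a common year.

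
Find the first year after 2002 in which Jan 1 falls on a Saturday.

Jan 1 advances by 2 weekdays after a leap year and by 1 after a common year.
2002: Jan 1 is Tuesday.
2003: Wednesday
2004: Thursday (leap)
2005: Saturday
2005 begins on a Saturday

2005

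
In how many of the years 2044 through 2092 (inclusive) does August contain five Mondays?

20

August has 31 days; it has five Mondays when Monday falls among the first (month-length − 28) days — i.e. when August 1 is one of Monday/Sunday/Saturday.
August 1 by year: 2044:Mon✓ 2045:Tue 2046:Wed 2047:Thu 2048:Sat✓ 2049:Sun✓ 2050:Mon✓ 2051:Tue 2052:Thu 2053:Fri 2054:Sat✓ 2055:Sun✓ 2056:Tue 2057:Wed 2058:Thu …(19 more)… 2078:Mon✓ 2079:Tue 2080:Thu 2081:Fri 2082:Sat✓ 2083:Sun✓ 2084:Tue 2085:Wed 2086:Thu 2087:Fri 2088:Sun✓ 2089:Mon✓ 2090:Tue 2091:Wed 2092:Fri
Years with five Mondays: 2044, 2048, 2049, 2050, 2054, 2055, 2060, 2061, 2065, 2066, 2067, 2071, 2072, 2076, 2077, 2078, 2082, 2083, 2088, 2089 → 20.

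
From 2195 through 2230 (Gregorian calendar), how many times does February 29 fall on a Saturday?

1

Leap years in 2195–2230: 8 of them.
Feb 29 weekday advances by 5 (mod 7) from one leap year to the next four years later (or differs when a century non-leap intervenes).
Leap-day weekdays: 2196:Mon 2204:Wed 2208:Mon 2212:Sat✓ 2216:Thu 2220:Tue 2224:Sun 2228:Fri
Saturday: 2212 → 1.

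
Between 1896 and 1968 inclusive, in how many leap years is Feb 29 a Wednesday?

2

Leap years in 1896–1968: 18 of them.
Feb 29 weekday advances by 5 (mod 7) from one leap year to the next four years later (or differs when a century non-leap intervenes).
Leap-day weekdays: 1896:Sat 1904:Mon 1908:Sat 1912:Thu 1916:Tue 1920:Sun 1924:Fri 1928:Wed✓ 1932:Mon 1936:Sat 1940:Thu 1944:Tue 1948:Sun 1952:Fri 1956:Wed✓ 1960:Mon 1964:Sat 1968:Thu
Wednesday: 1928, 1956 → 2.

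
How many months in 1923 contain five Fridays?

4

A month of length L has five Fridays iff its first Friday is on day ≤ L−28 (so day 1–3 in a 31-day month, 1–2 in a 30-day month, day 1 in a leap February).
Checking each month of 1923: Jan starts Mon (31d); Feb starts Thu (28d); Mar starts Thu (31d) ✓; Apr starts Sun (30d); May starts Tue (31d); Jun starts Fri (30d) ✓; Jul starts Sun (31d); Aug starts Wed (31d) ✓; Sep starts Sat (30d); Oct starts Mon (31d); Nov starts Thu (30d) ✓; Dec starts Sat (31d).
Five-Friday months: March, June, August, November → 4.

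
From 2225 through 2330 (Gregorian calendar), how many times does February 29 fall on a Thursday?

3

Leap years in 2225–2330: 25 of them.
Feb 29 weekday advances by 5 (mod 7) from one leap year to the next four years later (or differs when a century non-leap intervenes).
Leap-day weekdays: 2228:Fri 2232:Wed 2236:Mon 2240:Sat 2244:Thu✓ 2248:Tue 2252:Sun 2256:Fri 2260:Wed 2264:Mon 2268:Sat 2272:Thu✓ 2276:Tue 2280:Sun 2284:Fri 2288:Wed 2292:Mon 2296:Sat 2304:Mon 2308:Sat 2312:Thu✓ 2316:Tue 2320:Sun 2324:Fri 2328:Wed
Thursday: 2244, 2272, 2312 → 3.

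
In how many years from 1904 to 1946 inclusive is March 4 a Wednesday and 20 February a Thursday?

2

Check each year's weekday for March 4 and 20 February:
  1904: Fri/Sat  1905: Sat/Mon  1906: Sun/Tue  1907: Mon/Wed  1908: Wed/Thu ✓  1909: Thu/Sat  1910: Fri/Sun  1911: Sat/Mon  1912: Mon/Tue  1913: Tue/Thu  1914: Wed/Fri  1915: Thu/Sat  1916: Sat/Sun  1917: Sun/Tue  …(15 more)…  1933: Sat/Mon  1934: Sun/Tue  1935: Mon/Wed  1936: Wed/Thu ✓  1937: Thu/Sat  1938: Fri/Sun  1939: Sat/Mon  1940: Mon/Tue  1941: Tue/Thu  1942: Wed/Fri  1943: Thu/Sat  1944: Sat/Sun  1945: Sun/Tue  1946: Mon/Wed
Both conditions hold in: 1908, 1936 — 2.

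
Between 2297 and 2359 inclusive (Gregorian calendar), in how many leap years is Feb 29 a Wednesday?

2

Leap years in 2297–2359: 14 of them.
Feb 29 weekday advances by 5 (mod 7) from one leap year to the next four years later (or differs when a century non-leap intervenes).
Leap-day weekdays: 2304:Mon 2308:Sat 2312:Thu 2316:Tue 2320:Sun 2324:Fri 2328:Wed✓ 2332:Mon 2336:Sat 2340:Thu 2344:Tue 2348:Sun 2352:Fri 2356:Wed✓
Wednesday: 2328, 2356 → 2.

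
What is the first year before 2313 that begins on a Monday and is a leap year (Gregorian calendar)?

2312

Jan 1 advances by 2 weekdays after a leap year and by 1 after a common year.
2313: Jan 1 is Wednesday.
2312: Monday (leap)
2312 begins on a Monday and is a leap year.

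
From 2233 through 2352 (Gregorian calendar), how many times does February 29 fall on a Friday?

Leap years in 2233–2352: 29 of them.
Feb 29 weekday advances by 5 (mod 7) from one leap year to the next four years later (or differs when a century non-leap intervenes).
Leap-day weekdays: 2236:Mon 2240:Sat 2244:Thu 2248:Tue 2252:Sun 2256:Fri✓ 2260:Wed 2264:Mon 2268:Sat 2272:Thu 2276:Tue 2280:Sun 2284:Fri✓ …(3 more)… 2304:Mon 2308:Sat 2312:Thu 2316:Tue 2320:Sun 2324:Fri✓ 2328:Wed 2332:Mon 2336:Sat 2340:Thu 2344:Tue 2348:Sun 2352:Fri✓
Friday: 2256, 2284, 2324, 2352 → 4.

4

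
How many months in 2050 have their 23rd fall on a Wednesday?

3

Check the 23rd of each month of 2050: Jan 23: Sun, Feb 23: Wed, Mar 23: Wed, Apr 23: Sat, May 23: Mon, Jun 23: Thu, Jul 23: Sat, Aug 23: Tue, Sep 23: Fri, Oct 23: Sun, Nov 23: Wed, Dec 23: Fri.
Wednesday occurs in February, March, November — 3 months.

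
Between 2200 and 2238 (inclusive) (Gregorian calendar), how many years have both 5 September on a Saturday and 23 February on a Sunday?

1

Check each year's weekday for 5 September and 23 February:
  2200: Fri/Sun  2201: Sat/Mon  2202: Sun/Tue  2203: Mon/Wed  2204: Wed/Thu  2205: Thu/Sat  2206: Fri/Sun  2207: Sat/Mon  2208: Mon/Tue  2209: Tue/Thu  2210: Wed/Fri  2211: Thu/Sat  2212: Sat/Sun ✓  2213: Sun/Tue  …(11 more)…  2225: Mon/Wed  2226: Tue/Thu  2227: Wed/Fri  2228: Fri/Sat  2229: Sat/Mon  2230: Sun/Tue  2231: Mon/Wed  2232: Wed/Thu  2233: Thu/Sat  2234: Fri/Sun  2235: Sat/Mon  2236: Mon/Tue  2237: Tue/Thu  2238: Wed/Fri
Both conditions hold in: 2212 — 1.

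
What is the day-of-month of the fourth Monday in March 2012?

26

March 1, 2012 is a Thursday, so the first Monday is the 5th.
The fourth Monday is 5 + 21 = 26.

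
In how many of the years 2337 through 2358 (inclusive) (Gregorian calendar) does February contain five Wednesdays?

1

February has 28 days (29 in leap years); it has five Wednesdays when Wednesday falls among the first (month-length − 28) days — i.e. when February 1 is Wednesday in a leap year (never in a common year).
February 1 by year: 2337:Mon 2338:Tue 2339:Wed 2340:Thu 2341:Sat 2342:Sun 2343:Mon 2344:Tue 2345:Thu 2346:Fri 2347:Sat 2348:Sun 2349:Tue 2350:Wed 2351:Thu 2352:Fri 2353:Sun 2354:Mon 2355:Tue 2356:Wed✓ 2357:Fri 2358:Sat
Years with five Wednesdays: 2356 → 1.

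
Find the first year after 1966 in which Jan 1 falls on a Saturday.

Jan 1 advances by 2 weekdays after a leap year and by 1 after a common year.
1966: Jan 1 is Saturday.
1967: Sunday
1968: Monday (leap)
1969: Wednesday
1970: Thursday
1971: Friday
1972: Saturday (leap)
1972 begins on a Saturday

1972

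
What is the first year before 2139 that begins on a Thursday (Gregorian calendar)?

Jan 1 advances by 2 weekdays after a leap year and by 1 after a common year.
2139: Jan 1 is Thursday.
2138: Wednesday
2137: Tuesday
2136: Sunday (leap)
2135: Saturday
2134: Friday
2133: Thursday
2133 begins on a Thursday

2133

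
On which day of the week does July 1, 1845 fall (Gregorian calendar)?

Tuesday

January 1, 1845 is a Wednesday.
July 1 is day 182 of the year, i.e. 181 days after Jan 1.
181 mod 7 = 6, so advance 6 weekdays from Wednesday: Tuesday.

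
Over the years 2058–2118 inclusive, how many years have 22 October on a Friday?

9

Track 22 October's weekday year by year (advancing +1, or +2 across a Feb 29):
  2058: Tue  2059: Wed (+1)  2060: Fri (+2) ✓  2061: Sat (+1)  2062: Sun (+1)
  2063: Mon (+1)  2064: Wed (+2)  2065: Thu (+1)  2066: Fri (+1) ✓  2067: Sat (+1)
  2068: Mon (+2)  2069: Tue (+1)  2070: Wed (+1)  2071: Thu (+1)  … (33 more years) …
  2105: Thu (+1)  2106: Fri (+1) ✓  2107: Sat (+1)  2108: Mon (+2)  2109: Tue (+1)
  2110: Wed (+1)  2111: Thu (+1)  2112: Sat (+2)  2113: Sun (+1)  2114: Mon (+1)
  2115: Tue (+1)  2116: Thu (+2)  2117: Fri (+1) ✓  2118: Sat (+1)
Friday years: 2060, 2066, 2077, 2083, 2088, 2094, 2100, 2106, 2117 — 9 in total.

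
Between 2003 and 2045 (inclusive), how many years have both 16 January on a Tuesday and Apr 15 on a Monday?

1

Check each year's weekday for 16 January and Apr 15:
  2003: Thu/Tue  2004: Fri/Thu  2005: Sun/Fri  2006: Mon/Sat  2007: Tue/Sun  2008: Wed/Tue  2009: Fri/Wed  2010: Sat/Thu  2011: Sun/Fri  2012: Mon/Sun  2013: Wed/Mon  2014: Thu/Tue  2015: Fri/Wed  2016: Sat/Fri  …(15 more)…  2032: Fri/Thu  2033: Sun/Fri  2034: Mon/Sat  2035: Tue/Sun  2036: Wed/Tue  2037: Fri/Wed  2038: Sat/Thu  2039: Sun/Fri  2040: Mon/Sun  2041: Wed/Mon  2042: Thu/Tue  2043: Fri/Wed  2044: Sat/Fri  2045: Mon/Sat
Both conditions hold in: 2024 — 1.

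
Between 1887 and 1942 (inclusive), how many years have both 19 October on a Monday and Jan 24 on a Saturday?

6

Check each year's weekday for 19 October and Jan 24:
  1887: Wed/Mon  1888: Fri/Tue  1889: Sat/Thu  1890: Sun/Fri  1891: Mon/Sat ✓  1892: Wed/Sun  1893: Thu/Tue  1894: Fri/Wed  1895: Sat/Thu  1896: Mon/Fri  1897: Tue/Sun  1898: Wed/Mon  1899: Thu/Tue  1900: Fri/Wed  …(28 more)…  1929: Sat/Thu  1930: Sun/Fri  1931: Mon/Sat ✓  1932: Wed/Sun  1933: Thu/Tue  1934: Fri/Wed  1935: Sat/Thu  1936: Mon/Fri  1937: Tue/Sun  1938: Wed/Mon  1939: Thu/Tue  1940: Sat/Wed  1941: Sun/Fri  1942: Mon/Sat ✓
Both conditions hold in: 1891, 1903, 1914, 1925, 1931, 1942 — 6.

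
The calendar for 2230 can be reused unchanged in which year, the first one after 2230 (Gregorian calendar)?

2241

Two years share a calendar iff Jan 1 falls on the same weekday and both are leap or both are common. 2230: Jan 1 is Friday, common year.
2231: Jan 1 Saturday, common
2232: Jan 1 Sunday, leap
2233: Jan 1 Tuesday, common
2234: Jan 1 Wednesday, common
2235: Jan 1 Thursday, common
2236: Jan 1 Friday, leap
2237: Jan 1 Sunday, common
2238: Jan 1 Monday, common
2239: Jan 1 Tuesday, common
2240: Jan 1 Wednesday, leap
2241: Jan 1 Friday, common
2241 matches on both conditions.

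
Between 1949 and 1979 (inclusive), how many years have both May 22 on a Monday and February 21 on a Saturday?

0

Check each year's weekday for May 22 and February 21:
  1949: Sun/Mon  1950: Mon/Tue  1951: Tue/Wed  1952: Thu/Thu  1953: Fri/Sat  1954: Sat/Sun  1955: Sun/Mon  1956: Tue/Tue  1957: Wed/Thu  1958: Thu/Fri  1959: Fri/Sat  1960: Sun/Sun  1961: Mon/Tue  1962: Tue/Wed  …(3 more)…  1966: Sun/Mon  1967: Mon/Tue  1968: Wed/Wed  1969: Thu/Fri  1970: Fri/Sat  1971: Sat/Sun  1972: Mon/Mon  1973: Tue/Wed  1974: Wed/Thu  1975: Thu/Fri  1976: Sat/Sat  1977: Sun/Mon  1978: Mon/Tue  1979: Tue/Wed
Both conditions hold in: no year — 0.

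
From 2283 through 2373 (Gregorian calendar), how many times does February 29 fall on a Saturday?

Leap years in 2283–2373: 22 of them.
Feb 29 weekday advances by 5 (mod 7) from one leap year to the next four years later (or differs when a century non-leap intervenes).
Leap-day weekdays: 2284:Fri 2288:Wed 2292:Mon 2296:Sat✓ 2304:Mon 2308:Sat✓ 2312:Thu 2316:Tue 2320:Sun 2324:Fri 2328:Wed 2332:Mon 2336:Sat✓ 2340:Thu 2344:Tue 2348:Sun 2352:Fri 2356:Wed 2360:Mon 2364:Sat✓ 2368:Thu 2372:Tue
Saturday: 2296, 2308, 2336, 2364 → 4.

4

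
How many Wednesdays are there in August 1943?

August 1943 has 31 days and begins on Sunday.
The first Wednesday is August 4.
Wednesdays fall on 4, 11, 18, 25 — that's 4.

4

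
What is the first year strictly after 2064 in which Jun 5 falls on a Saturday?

2066

From one year to the next, a fixed date's weekday advances by 1, or by 2 when a Feb 29 lies between the two dates.
2064: June 5 is Thursday.
2065: Friday (+1)
2066: Saturday (+1)
Jun 5 falls on a Saturday in 2066.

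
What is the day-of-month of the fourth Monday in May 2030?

27

May 1, 2030 is a Wednesday, so the first Monday is the 6th.
The fourth Monday is 6 + 21 = 27.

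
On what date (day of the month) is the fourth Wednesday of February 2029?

28

February 1, 2029 is a Thursday, so the first Wednesday is the 7th.
The fourth Wednesday is 7 + 21 = 28.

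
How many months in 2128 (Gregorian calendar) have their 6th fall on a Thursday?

Check the 6th of each month of 2128: Jan 6: Tue, Feb 6: Fri, Mar 6: Sat, Apr 6: Tue, May 6: Thu, Jun 6: Sun, Jul 6: Tue, Aug 6: Fri, Sep 6: Mon, Oct 6: Wed, Nov 6: Sat, Dec 6: Mon.
Thursday occurs in May — 1 month.

1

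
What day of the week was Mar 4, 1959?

January 1, 1959 is a Thursday.
March 4 is day 63 of the year, i.e. 62 days after Jan 1.
62 mod 7 = 6, so advance 6 weekdays from Thursday: Wednesday.

Wednesday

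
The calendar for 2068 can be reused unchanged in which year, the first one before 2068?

Two years share a calendar iff Jan 1 falls on the same weekday and both are leap or both are common. 2068: Jan 1 is Sunday, leap year.
2067: Jan 1 Saturday, common
2066: Jan 1 Friday, common
2065: Jan 1 Thursday, common
2064: Jan 1 Tuesday, leap
2063: Jan 1 Monday, common
2062: Jan 1 Sunday, common
2061: Jan 1 Saturday, common
2060: Jan 1 Thursday, leap
2059: Jan 1 Wednesday, common
2058: Jan 1 Tuesday, common
2057: Jan 1 Monday, common
2056: Jan 1 Saturday, leap
2055: Jan 1 Friday, common
2054: Jan 1 Thursday, common
2053: Jan 1 Wednesday, common
2052: Jan 1 Monday, leap
2051: Jan 1 Sunday, common
2050: Jan 1 Saturday, common
2049: Jan 1 Friday, common
2048: Jan 1 Wednesday, leap
2047: Jan 1 Tuesday, common
2046: Jan 1 Monday, common
2045: Jan 1 Sunday, common
2044: Jan 1 Friday, leap
2043: Jan 1 Thursday, common
2042: Jan 1 Wednesday, common
2041: Jan 1 Tuesday, common
2040: Jan 1 Sunday, leap
2040 matches on both conditions.

2040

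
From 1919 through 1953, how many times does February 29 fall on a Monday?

Leap years in 1919–1953: 9 of them.
Feb 29 weekday advances by 5 (mod 7) from one leap year to the next four years later (or differs when a century non-leap intervenes).
Leap-day weekdays: 1920:Sun 1924:Fri 1928:Wed 1932:Mon✓ 1936:Sat 1940:Thu 1944:Tue 1948:Sun 1952:Fri
Monday: 1932 → 1.

1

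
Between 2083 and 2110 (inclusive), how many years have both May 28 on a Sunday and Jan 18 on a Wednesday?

2

Check each year's weekday for May 28 and Jan 18:
  2083: Fri/Mon  2084: Sun/Tue  2085: Mon/Thu  2086: Tue/Fri  2087: Wed/Sat  2088: Fri/Sun  2089: Sat/Tue  2090: Sun/Wed ✓  2091: Mon/Thu  2092: Wed/Fri  2093: Thu/Sun  2094: Fri/Mon  2095: Sat/Tue  2096: Mon/Wed  2097: Tue/Fri  2098: Wed/Sat  2099: Thu/Sun  2100: Fri/Mon  2101: Sat/Tue  2102: Sun/Wed ✓  2103: Mon/Thu  2104: Wed/Fri  2105: Thu/Sun  2106: Fri/Mon  2107: Sat/Tue  2108: Mon/Wed  2109: Tue/Fri  2110: Wed/Sat
Both conditions hold in: 2090, 2102 — 2.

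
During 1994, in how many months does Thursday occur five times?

A month of length L has five Thursdays iff its first Thursday is on day ≤ L−28 (so day 1–3 in a 31-day month, 1–2 in a 30-day month, day 1 in a leap February).
Checking each month of 1994: Jan starts Sat (31d); Feb starts Tue (28d); Mar starts Tue (31d) ✓; Apr starts Fri (30d); May starts Sun (31d); Jun starts Wed (30d) ✓; Jul starts Fri (31d); Aug starts Mon (31d); Sep starts Thu (30d) ✓; Oct starts Sat (31d); Nov starts Tue (30d); Dec starts Thu (31d) ✓.
Five-Thursday months: March, June, September, December → 4.

4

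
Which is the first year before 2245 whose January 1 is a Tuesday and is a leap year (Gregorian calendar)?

2228

Jan 1 advances by 2 weekdays after a leap year and by 1 after a common year.
2245: Jan 1 is Wednesday.
2244: Monday (leap)
2243: Sunday
2242: Saturday
2241: Friday
2240: Wednesday (leap)
2239: Tuesday
2238: Monday
2237: Sunday
2236: Friday (leap)
2235: Thursday
2234: Wednesday
2233: Tuesday
2232: Sunday (leap)
2231: Saturday
2230: Friday
2229: Thursday
2228: Tuesday (leap)
2228 begins on a Tuesday and is a leap year.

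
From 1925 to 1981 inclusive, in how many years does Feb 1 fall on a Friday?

8

Track Feb 1's weekday year by year (advancing +1, or +2 across a Feb 29):
  1925: Sun  1926: Mon (+1)  1927: Tue (+1)  1928: Wed (+1)  1929: Fri (+2) ✓
  1930: Sat (+1)  1931: Sun (+1)  1932: Mon (+1)  1933: Wed (+2)  1934: Thu (+1)
  1935: Fri (+1) ✓  1936: Sat (+1)  1937: Mon (+2)  1938: Tue (+1)  … (29 more years) …
  1968: Thu (+1)  1969: Sat (+2)  1970: Sun (+1)  1971: Mon (+1)  1972: Tue (+1)
  1973: Thu (+2)  1974: Fri (+1) ✓  1975: Sat (+1)  1976: Sun (+1)  1977: Tue (+2)
  1978: Wed (+1)  1979: Thu (+1)  1980: Fri (+1) ✓  1981: Sun (+2)
Friday years: 1929, 1935, 1946, 1952, 1957, 1963, 1974, 1980 — 8 in total.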